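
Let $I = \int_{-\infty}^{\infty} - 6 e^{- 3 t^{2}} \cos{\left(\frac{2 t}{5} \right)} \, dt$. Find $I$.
$- \frac{2 \sqrt{3} \sqrt{\pi}}{e^{\frac{1}{75}}}$

Treat the cosine frequency as a parameter and define $I(b) = \int_{-\infty}^{\infty} - 6 e^{- 3 t^{2}} \cos{\left(b t \right)} \, dt$.

Differentiating under the integral sign,
$$I'(b) = \int_{-\infty}^{\infty} 6 t e^{- 3 t^{2}} \sin{\left(b t \right)} \, dt.$$

Integrate $\int_{-\infty}^{\infty} t \sin(b t)\, e^{- 3 t^{2}}\, dt$ by parts with $u = \sin(b t)$ and $dv = t\, e^{- 3 t^{2}}\, dt$, giving $v = - \frac{e^{- 3 t^{2}}}{6}$. The boundary term vanishes and
$$\int_{-\infty}^{\infty} t \sin(b t)\, e^{- 3 t^{2}}\, dt = \frac{b}{6} \int_{-\infty}^{\infty} \cos(b t)\, e^{- 3 t^{2}}\, dt,$$
so $I'(b) = - \frac{b}{6}\, I(b)$.

This is a separable first-order ODE; solving with the initial condition $I(0) = \int_{-\infty}^{\infty} - 6 e^{- 3 t^{2}}\,dt = - 2 \sqrt{3} \sqrt{\pi}$ gives
$$I(b) = - 2 \sqrt{3} \sqrt{\pi} e^{- \frac{b^{2}}{12}}.$$

Setting $b = \frac{2}{5}$:
$$I = - \frac{2 \sqrt{3} \sqrt{\pi}}{e^{\frac{1}{75}}}.$$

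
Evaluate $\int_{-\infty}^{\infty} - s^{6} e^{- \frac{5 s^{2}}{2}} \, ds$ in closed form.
$- \frac{3 \sqrt{10} \sqrt{\pi}}{125}$

Start from the elementary integral
$$J(a) = \int_{-\infty}^{\infty} - e^{- a s^{2}} \, ds = - \frac{\sqrt{\pi}}{\sqrt{a}}.$$

Differentiating under the integral sign brings down a factor of $(-s^2)$:
$$\frac{dJ}{da} = \int_{-\infty}^{\infty} s^{2} e^{- a s^{2}} \, ds = \frac{\sqrt{\pi}}{2 a^{\frac{3}{2}}}.$$

Repeating $3$ times in total — each differentiation brings down another $(-s^2)$ — gives
$$\frac{d^{3}J}{da^{3}} = \int_{-\infty}^{\infty} s^{6} e^{- a s^{2}} \, ds = \frac{15 \sqrt{\pi}}{8 a^{\frac{7}{2}}},$$
and the integrand here is $(-1)^{3}$ times the target integrand, so $I = (-1)^{3}\,\frac{d^{3}J}{da^{3}} = - \frac{15 \sqrt{\pi}}{8 a^{\frac{7}{2}}}$.

Setting $a = \frac{5}{2}$:
$$I = - \frac{3 \sqrt{10} \sqrt{\pi}}{125}.$$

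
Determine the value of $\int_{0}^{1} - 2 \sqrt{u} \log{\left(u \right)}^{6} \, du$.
$- \frac{20480}{243}$

Consider the simpler parametrised integral
$$J(a) = \int_{0}^{1} - 2 u^{a} \, du = - \frac{2}{a + 1}.$$

Differentiating under the integral sign brings down a factor of $\ln u$:
$$\frac{dJ}{da} = \int_{0}^{1} - 2 u^{a} \log{\left(u \right)} \, du = \frac{2}{\left(a + 1\right)^{2}}.$$

Repeating $6$ times in total — each differentiation brings down another $\ln u$ — gives
$$\frac{d^{6}J}{da^{6}} = \int_{0}^{1} - 2 u^{a} \log{\left(u \right)}^{6} \, du = - \frac{1440}{\left(a + 1\right)^{7}},$$
and the integrand here is exactly the target integrand, so $I = - \frac{1440}{\left(a + 1\right)^{7}}$.

Setting $a = \frac{1}{2}$:
$$I = - \frac{20480}{243}.$$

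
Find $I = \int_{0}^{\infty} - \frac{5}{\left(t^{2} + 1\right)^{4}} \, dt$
$- \frac{25 \pi}{32}$

Recall the elementary integral
$$J(a) = \int_{0}^{\infty} - \frac{5}{a^{2} + t^{2}} \, dt = - \frac{5 \pi}{2 a}.$$

Differentiating under the integral sign with respect to $a$,
$$\frac{dJ}{da} = \int_{0}^{\infty} \frac{10 a}{\left(a^{2} + t^{2}\right)^{2}} \, dt = \frac{5 \pi}{2 a^{2}},$$
so $\int_{0}^{\infty} - \frac{5}{\left(a^{2} + t^{2}\right)^{2}} \, dt = - \frac{5 \pi}{4 a^{3}}$.

Repeating — each differentiation of $1/(t^2+a^2)^j$ produces $-2ja/(t^2+a^2)^{j+1}$ — and dividing through by $-2ja$ at each step yields, after $3$ differentiations in total,
$$\int_{0}^{\infty} - \frac{5}{\left(a^{2} + t^{2}\right)^{4}} \, dt = - \frac{25 \pi}{32 a^{7}}.$$

Setting $a = 1$:
$$I = - \frac{25 \pi}{32}.$$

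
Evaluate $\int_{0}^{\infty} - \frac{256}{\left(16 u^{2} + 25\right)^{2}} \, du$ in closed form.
$- \frac{16 \pi}{125}$

Start from the standard arctangent integral
$$J(a) = \int_{0}^{\infty} - \frac{1}{a^{2} + u^{2}} \, du = - \frac{\pi}{2 a}.$$

Differentiating under the integral sign with respect to $a$,
$$\frac{dJ}{da} = \int_{0}^{\infty} \frac{2 a}{\left(a^{2} + u^{2}\right)^{2}} \, du = \frac{\pi}{2 a^{2}},$$
so $\int_{0}^{\infty} - \frac{1}{\left(a^{2} + u^{2}\right)^{2}} \, du = - \frac{\pi}{4 a^{3}}$.

Setting $a = \frac{5}{4}$:
$$I = - \frac{16 \pi}{125}.$$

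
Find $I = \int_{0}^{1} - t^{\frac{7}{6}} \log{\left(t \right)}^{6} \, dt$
$- \frac{201553920}{62748517}$

Begin with the known integral
$$J(a) = \int_{0}^{1} - t^{a} \, dt = - \frac{1}{a + 1}.$$

Differentiating under the integral sign brings down a factor of $\ln t$:
$$\frac{dJ}{da} = \int_{0}^{1} - t^{a} \log{\left(t \right)} \, dt = \frac{1}{\left(a + 1\right)^{2}}.$$

Repeating $6$ times in total — each differentiation brings down another $\ln t$ — gives
$$\frac{d^{6}J}{da^{6}} = \int_{0}^{1} - t^{a} \log{\left(t \right)}^{6} \, dt = - \frac{720}{\left(a + 1\right)^{7}},$$
and the integrand here is exactly the target integrand, so $I = - \frac{720}{\left(a + 1\right)^{7}}$.

Setting $a = \frac{7}{6}$:
$$I = - \frac{201553920}{62748517}.$$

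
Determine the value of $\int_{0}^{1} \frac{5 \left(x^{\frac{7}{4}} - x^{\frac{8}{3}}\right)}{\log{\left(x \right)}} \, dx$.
$\log{\left(\frac{243}{1024} \right)}$

Replace the exponent $\frac{7}{4}$ by a parameter $a$: let $I(a) = \int_{0}^{1} \frac{5 \left(- x^{\frac{8}{3}} + x^{a}\right)}{\log{\left(x \right)}} \, dx$.

Since $\dfrac{\partial}{\partial a}\,x^{a} = x^{a} \ln x$, the $\ln x$ in the denominator cancels and
$$\frac{dI}{da} = \int_{0}^{1} 5 x^{a} \, dx = 5 \left[\frac{x^{a+1}}{a+1}\right]_0^1 = \frac{5}{a + 1}.$$

Integrating with respect to $a$ gives $I(a) = \log{\left(\frac{243 \left(a + 1\right)^{5}}{161051} \right)} + C$.

At $a = \frac{8}{3}$ the integrand is identically $0$, so $I(\frac{8}{3}) = 0$. The closed form gives $0$, hence $C = 0$.

Setting $a = \frac{7}{4}$:
$$I = \log{\left(\frac{243}{1024} \right)}.$$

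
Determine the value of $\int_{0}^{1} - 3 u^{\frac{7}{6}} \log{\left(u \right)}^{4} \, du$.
$- \frac{559872}{371293}$

Begin with the known integral
$$J(a) = \int_{0}^{1} - 3 u^{a} \, du = - \frac{3}{a + 1}.$$

Differentiating under the integral sign brings down a factor of $\ln u$:
$$\frac{dJ}{da} = \int_{0}^{1} - 3 u^{a} \log{\left(u \right)} \, du = \frac{3}{\left(a + 1\right)^{2}}.$$

Repeating $4$ times in total — each differentiation brings down another $\ln u$ — gives
$$\frac{d^{4}J}{da^{4}} = \int_{0}^{1} - 3 u^{a} \log{\left(u \right)}^{4} \, du = - \frac{72}{\left(a + 1\right)^{5}},$$
and the integrand here is exactly the target integrand, so $I = - \frac{72}{\left(a + 1\right)^{5}}$.

Setting $a = \frac{7}{6}$:
$$I = - \frac{559872}{371293}.$$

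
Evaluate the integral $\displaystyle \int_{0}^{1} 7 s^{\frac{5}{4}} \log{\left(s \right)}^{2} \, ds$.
$\frac{896}{729}$

Consider the simpler parametrised integral
$$J(a) = \int_{0}^{1} 7 s^{a} \, ds = \frac{7}{a + 1}.$$

Differentiating under the integral sign brings down a factor of $\ln s$:
$$\frac{dJ}{da} = \int_{0}^{1} 7 s^{a} \log{\left(s \right)} \, ds = - \frac{7}{\left(a + 1\right)^{2}}.$$

Repeating twice in total — each differentiation brings down another $\ln s$ — gives
$$\frac{d^{2}J}{da^{2}} = \int_{0}^{1} 7 s^{a} \log{\left(s \right)}^{2} \, ds = \frac{14}{\left(a + 1\right)^{3}},$$
and the integrand here is exactly the target integrand, so $I = \frac{14}{\left(a + 1\right)^{3}}$.

Setting $a = \frac{5}{4}$:
$$I = \frac{896}{729}.$$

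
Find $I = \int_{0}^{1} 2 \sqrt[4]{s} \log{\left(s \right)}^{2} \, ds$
$\frac{256}{125}$

Start from the elementary integral
$$J(a) = \int_{0}^{1} 2 s^{a} \, ds = \frac{2}{a + 1}.$$

Differentiating under the integral sign brings down a factor of $\ln s$:
$$\frac{dJ}{da} = \int_{0}^{1} 2 s^{a} \log{\left(s \right)} \, ds = - \frac{2}{\left(a + 1\right)^{2}}.$$

Repeating twice in total — each differentiation brings down another $\ln s$ — gives
$$\frac{d^{2}J}{da^{2}} = \int_{0}^{1} 2 s^{a} \log{\left(s \right)}^{2} \, ds = \frac{4}{\left(a + 1\right)^{3}},$$
and the integrand here is exactly the target integrand, so $I = \frac{4}{\left(a + 1\right)^{3}}$.

Setting $a = \frac{1}{4}$:
$$I = \frac{256}{125}.$$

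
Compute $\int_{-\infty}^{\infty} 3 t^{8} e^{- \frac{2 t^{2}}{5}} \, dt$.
$\frac{196875 \sqrt{10} \sqrt{\pi}}{512}$

Begin with the known integral
$$J(a) = \int_{-\infty}^{\infty} 3 e^{- a t^{2}} \, dt = \frac{3 \sqrt{\pi}}{\sqrt{a}}.$$

Differentiating under the integral sign brings down a factor of $(-t^2)$:
$$\frac{dJ}{da} = \int_{-\infty}^{\infty} - 3 t^{2} e^{- a t^{2}} \, dt = - \frac{3 \sqrt{\pi}}{2 a^{\frac{3}{2}}}.$$

Repeating $4$ times in total — each differentiation brings down another $(-t^2)$ — gives
$$\frac{d^{4}J}{da^{4}} = \int_{-\infty}^{\infty} 3 t^{8} e^{- a t^{2}} \, dt = \frac{315 \sqrt{\pi}}{16 a^{\frac{9}{2}}},$$
and the integrand here is exactly the target integrand, so $I = \frac{315 \sqrt{\pi}}{16 a^{\frac{9}{2}}}$.

Setting $a = \frac{2}{5}$:
$$I = \frac{196875 \sqrt{10} \sqrt{\pi}}{512}.$$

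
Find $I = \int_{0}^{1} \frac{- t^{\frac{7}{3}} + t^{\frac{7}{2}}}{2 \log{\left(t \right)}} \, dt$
$\log{\left(\frac{3 \sqrt{15}}{10} \right)}$

Consider the one-parameter family: let $I(a) = \int_{0}^{1} \frac{- t^{\frac{7}{3}} + t^{a}}{2 \log{\left(t \right)}} \, dt$.

Since $\dfrac{\partial}{\partial a}\,t^{a} = t^{a} \ln t$, the $\ln t$ in the denominator cancels and
$$\frac{dI}{da} = \int_{0}^{1} \frac{1}{2} t^{a} \, dt = \frac{1}{2} \left[\frac{t^{a+1}}{a+1}\right]_0^1 = \frac{1}{2 \left(a + 1\right)}.$$

Integrating with respect to $a$ gives $I(a) = \log{\left(\frac{\sqrt{30} \sqrt{a + 1}}{10} \right)} + C$.

At $a = \frac{7}{3}$ the integrand is identically $0$, so $I(\frac{7}{3}) = 0$. The closed form gives $0$, hence $C = 0$.

Setting $a = \frac{7}{2}$:
$$I = \log{\left(\frac{3 \sqrt{15}}{10} \right)}.$$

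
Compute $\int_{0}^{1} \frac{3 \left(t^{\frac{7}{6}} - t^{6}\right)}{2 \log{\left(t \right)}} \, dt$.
$\log{\left(\frac{13 \sqrt{546}}{1764} \right)}$

Consider the one-parameter family: let $I(a) = \int_{0}^{1} \frac{3 \left(- t^{6} + t^{a}\right)}{2 \log{\left(t \right)}} \, dt$.

Since $\dfrac{\partial}{\partial a}\,t^{a} = t^{a} \ln t$, the $\ln t$ in the denominator cancels and
$$\frac{dI}{da} = \int_{0}^{1} \frac{3}{2} t^{a} \, dt = \frac{3}{2} \left[\frac{t^{a+1}}{a+1}\right]_0^1 = \frac{3}{2 \left(a + 1\right)}.$$

Integrating with respect to $a$ gives $I(a) = \frac{3 \log{\left(a + 1 \right)}}{2} - \frac{3 \log{\left(7 \right)}}{2} + C$.

At $a = 6$ the integrand is identically $0$, so $I(6) = 0$. The closed form gives $0$, hence $C = 0$.

Setting $a = \frac{7}{6}$:
$$I = \log{\left(\frac{13 \sqrt{546}}{1764} \right)}.$$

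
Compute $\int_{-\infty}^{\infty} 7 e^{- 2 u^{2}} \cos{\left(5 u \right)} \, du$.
$\frac{7 \sqrt{2} \sqrt{\pi}}{2 e^{\frac{25}{8}}}$

Treat the cosine frequency as a parameter and define $I(b) = \int_{-\infty}^{\infty} 7 e^{- 2 u^{2}} \cos{\left(b u \right)} \, du$.

Differentiating under the integral sign,
$$I'(b) = \int_{-\infty}^{\infty} - 7 u e^{- 2 u^{2}} \sin{\left(b u \right)} \, du.$$

Integrate $\int_{-\infty}^{\infty} u \sin(b u)\, e^{- 2 u^{2}}\, du$ by parts with $w = \sin(b u)$ and $dv = u\, e^{- 2 u^{2}}\, du$, giving $v = - \frac{e^{- 2 u^{2}}}{4}$. The boundary term vanishes and
$$\int_{-\infty}^{\infty} u \sin(b u)\, e^{- 2 u^{2}}\, du = \frac{b}{4} \int_{-\infty}^{\infty} \cos(b u)\, e^{- 2 u^{2}}\, du,$$
so $I'(b) = - \frac{b}{4}\, I(b)$.

This is a separable first-order ODE; solving with the initial condition $I(0) = \int_{-\infty}^{\infty} 7 e^{- 2 u^{2}}\,du = \frac{7 \sqrt{2} \sqrt{\pi}}{2}$ gives
$$I(b) = \frac{7 \sqrt{2} \sqrt{\pi} e^{- \frac{b^{2}}{8}}}{2}.$$

Setting $b = 5$:
$$I = \frac{7 \sqrt{2} \sqrt{\pi}}{2 e^{\frac{25}{8}}}.$$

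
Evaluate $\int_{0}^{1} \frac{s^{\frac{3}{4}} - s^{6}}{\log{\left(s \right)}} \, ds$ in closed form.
$- \log{\left(4 \right)}$

Replace the exponent $6$ by a parameter $a$: let $I(a) = \int_{0}^{1} \frac{s^{\frac{3}{4}} - s^{a}}{\log{\left(s \right)}} \, ds$.

Since $\dfrac{\partial}{\partial a}\,s^{a} = s^{a} \ln s$, the $\ln s$ in the denominator cancels and
$$\frac{dI}{da} = \int_{0}^{1} -1 s^{a} \, ds = -1 \left[\frac{s^{a+1}}{a+1}\right]_0^1 = - \frac{1}{a + 1}.$$

Integrating with respect to $a$ gives $I(a) = - \log{\left(\frac{4 a}{7} + \frac{4}{7} \right)} + C$.

At $a = \frac{3}{4}$ the integrand is identically $0$, so $I(\frac{3}{4}) = 0$. The closed form gives $0$, hence $C = 0$.

Setting $a = 6$:
$$I = - \log{\left(4 \right)}.$$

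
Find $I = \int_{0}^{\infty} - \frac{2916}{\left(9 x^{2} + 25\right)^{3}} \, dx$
$- \frac{729 \pi}{12500}$

Start from the standard arctangent integral
$$J(a) = \int_{0}^{\infty} - \frac{4}{a^{2} + x^{2}} \, dx = - \frac{2 \pi}{a}.$$

Differentiating under the integral sign with respect to $a$,
$$\frac{dJ}{da} = \int_{0}^{\infty} \frac{8 a}{\left(a^{2} + x^{2}\right)^{2}} \, dx = \frac{2 \pi}{a^{2}},$$
so $\int_{0}^{\infty} - \frac{4}{\left(a^{2} + x^{2}\right)^{2}} \, dx = - \frac{\pi}{a^{3}}$.

Repeating — each differentiation of $1/(x^2+a^2)^j$ produces $-2ja/(x^2+a^2)^{j+1}$ — and dividing through by $-2ja$ at each step yields, after $2$ differentiations in total,
$$\int_{0}^{\infty} - \frac{4}{\left(a^{2} + x^{2}\right)^{3}} \, dx = - \frac{3 \pi}{4 a^{5}}.$$

Setting $a = \frac{5}{3}$:
$$I = - \frac{729 \pi}{12500}.$$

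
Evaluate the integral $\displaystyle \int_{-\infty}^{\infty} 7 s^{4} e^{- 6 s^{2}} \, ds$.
$\frac{7 \sqrt{6} \sqrt{\pi}}{288}$

Consider the simpler parametrised integral
$$J(a) = \int_{-\infty}^{\infty} 7 e^{- a s^{2}} \, ds = \frac{7 \sqrt{\pi}}{\sqrt{a}}.$$

Differentiating under the integral sign brings down a factor of $(-s^2)$:
$$\frac{dJ}{da} = \int_{-\infty}^{\infty} - 7 s^{2} e^{- a s^{2}} \, ds = - \frac{7 \sqrt{\pi}}{2 a^{\frac{3}{2}}}.$$

Repeating twice in total — each differentiation brings down another $(-s^2)$ — gives
$$\frac{d^{2}J}{da^{2}} = \int_{-\infty}^{\infty} 7 s^{4} e^{- a s^{2}} \, ds = \frac{21 \sqrt{\pi}}{4 a^{\frac{5}{2}}},$$
and the integrand here is exactly the target integrand, so $I = \frac{21 \sqrt{\pi}}{4 a^{\frac{5}{2}}}$.

Setting $a = 6$:
$$I = \frac{7 \sqrt{6} \sqrt{\pi}}{288}.$$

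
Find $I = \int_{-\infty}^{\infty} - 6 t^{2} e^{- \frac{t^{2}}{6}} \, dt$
$- 18 \sqrt{6} \sqrt{\pi}$

Consider the simpler parametrised integral
$$J(a) = \int_{-\infty}^{\infty} - 6 e^{- a t^{2}} \, dt = - \frac{6 \sqrt{\pi}}{\sqrt{a}}.$$

Differentiating under the integral sign brings down a factor of $(-t^2)$:
$$\frac{dJ}{da} = \int_{-\infty}^{\infty} 6 t^{2} e^{- a t^{2}} \, dt = \frac{3 \sqrt{\pi}}{a^{\frac{3}{2}}}.$$

The integral on the left is $-I$, so $I = - \frac{3 \sqrt{\pi}}{a^{\frac{3}{2}}}$.

Setting $a = \frac{1}{6}$:
$$I = - 18 \sqrt{6} \sqrt{\pi}.$$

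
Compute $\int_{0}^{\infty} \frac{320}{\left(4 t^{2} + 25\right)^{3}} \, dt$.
$\frac{6 \pi}{625}$

Recall the elementary integral
$$J(a) = \int_{0}^{\infty} \frac{5}{a^{2} + t^{2}} \, dt = \frac{5 \pi}{2 a}.$$

Differentiating under the integral sign with respect to $a$,
$$\frac{dJ}{da} = \int_{0}^{\infty} - \frac{10 a}{\left(a^{2} + t^{2}\right)^{2}} \, dt = - \frac{5 \pi}{2 a^{2}},$$
so $\int_{0}^{\infty} \frac{5}{\left(a^{2} + t^{2}\right)^{2}} \, dt = \frac{5 \pi}{4 a^{3}}$.

Repeating — each differentiation of $1/(t^2+a^2)^j$ produces $-2ja/(t^2+a^2)^{j+1}$ — and dividing through by $-2ja$ at each step yields, after $2$ differentiations in total,
$$\int_{0}^{\infty} \frac{5}{\left(a^{2} + t^{2}\right)^{3}} \, dt = \frac{15 \pi}{16 a^{5}}.$$

Setting $a = \frac{5}{2}$:
$$I = \frac{6 \pi}{625}.$$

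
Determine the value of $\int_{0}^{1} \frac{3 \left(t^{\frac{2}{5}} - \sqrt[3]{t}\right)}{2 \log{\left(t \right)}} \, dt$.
$- \log{\left(\frac{40 \sqrt{105}}{441} \right)}$

Replace the exponent $\frac{1}{3}$ by a parameter $a$: let $I(a) = \int_{0}^{1} \frac{3 \left(t^{\frac{2}{5}} - t^{a}\right)}{2 \log{\left(t \right)}} \, dt$.

Since $\dfrac{\partial}{\partial a}\,t^{a} = t^{a} \ln t$, the $\ln t$ in the denominator cancels and
$$\frac{dI}{da} = \int_{0}^{1} - \frac{3}{2} t^{a} \, dt = - \frac{3}{2} \left[\frac{t^{a+1}}{a+1}\right]_0^1 = - \frac{3}{2 a + 2}.$$

Integrating with respect to $a$ gives $I(a) = - \log{\left(\frac{5 \sqrt{35} \left(a + 1\right)^{\frac{3}{2}}}{49} \right)} + C$.

At $a = \frac{2}{5}$ the integrand is identically $0$, so $I(\frac{2}{5}) = 0$. The closed form gives $0$, hence $C = 0$.

Setting $a = \frac{1}{3}$:
$$I = - \log{\left(\frac{40 \sqrt{105}}{441} \right)}.$$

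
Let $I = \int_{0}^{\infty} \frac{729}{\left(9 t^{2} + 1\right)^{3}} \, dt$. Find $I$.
$\frac{729 \pi}{16}$

Recall the elementary integral
$$J(a) = \int_{0}^{\infty} \frac{1}{a^{2} + t^{2}} \, dt = \frac{\pi}{2 a}.$$

Differentiating under the integral sign with respect to $a$,
$$\frac{dJ}{da} = \int_{0}^{\infty} - \frac{2 a}{\left(a^{2} + t^{2}\right)^{2}} \, dt = - \frac{\pi}{2 a^{2}},$$
so $\int_{0}^{\infty} \frac{1}{\left(a^{2} + t^{2}\right)^{2}} \, dt = \frac{\pi}{4 a^{3}}$.

Repeating — each differentiation of $1/(t^2+a^2)^j$ produces $-2ja/(t^2+a^2)^{j+1}$ — and dividing through by $-2ja$ at each step yields, after $2$ differentiations in total,
$$\int_{0}^{\infty} \frac{1}{\left(a^{2} + t^{2}\right)^{3}} \, dt = \frac{3 \pi}{16 a^{5}}.$$

Setting $a = \frac{1}{3}$:
$$I = \frac{729 \pi}{16}.$$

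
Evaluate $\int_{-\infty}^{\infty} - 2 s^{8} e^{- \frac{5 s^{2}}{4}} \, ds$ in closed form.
$- \frac{1344 \sqrt{5} \sqrt{\pi}}{625}$

Start from the elementary integral
$$J(a) = \int_{-\infty}^{\infty} - 2 e^{- a s^{2}} \, ds = - \frac{2 \sqrt{\pi}}{\sqrt{a}}.$$

Differentiating under the integral sign brings down a factor of $(-s^2)$:
$$\frac{dJ}{da} = \int_{-\infty}^{\infty} 2 s^{2} e^{- a s^{2}} \, ds = \frac{\sqrt{\pi}}{a^{\frac{3}{2}}}.$$

Repeating $4$ times in total — each differentiation brings down another $(-s^2)$ — gives
$$\frac{d^{4}J}{da^{4}} = \int_{-\infty}^{\infty} - 2 s^{8} e^{- a s^{2}} \, ds = - \frac{105 \sqrt{\pi}}{8 a^{\frac{9}{2}}},$$
and the integrand here is exactly the target integrand, so $I = - \frac{105 \sqrt{\pi}}{8 a^{\frac{9}{2}}}$.

Setting $a = \frac{5}{4}$:
$$I = - \frac{1344 \sqrt{5} \sqrt{\pi}}{625}.$$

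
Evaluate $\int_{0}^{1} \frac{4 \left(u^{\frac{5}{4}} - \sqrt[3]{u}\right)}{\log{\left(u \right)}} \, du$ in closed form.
$\log{\left(\frac{531441}{65536} \right)}$

Introduce a parameter $a$ in the exponent: let $I(a) = \int_{0}^{1} \frac{4 \left(- \sqrt[3]{u} + u^{a}\right)}{\log{\left(u \right)}} \, du$.

Since $\dfrac{\partial}{\partial a}\,u^{a} = u^{a} \ln u$, the $\ln u$ in the denominator cancels and
$$\frac{dI}{da} = \int_{0}^{1} 4 u^{a} \, du = 4 \left[\frac{u^{a+1}}{a+1}\right]_0^1 = \frac{4}{a + 1}.$$

Integrating with respect to $a$ gives $I(a) = \log{\left(\frac{81 \left(a + 1\right)^{4}}{256} \right)} + C$.

At $a = \frac{1}{3}$ the integrand is identically $0$, so $I(\frac{1}{3}) = 0$. The closed form gives $0$, hence $C = 0$.

Setting $a = \frac{5}{4}$:
$$I = \log{\left(\frac{531441}{65536} \right)}.$$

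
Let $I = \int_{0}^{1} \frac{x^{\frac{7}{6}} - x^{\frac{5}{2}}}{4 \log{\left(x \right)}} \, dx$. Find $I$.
$- \frac{\log{\left(21 \right)}}{4} + \frac{\log{\left(13 \right)}}{4}$

Replace the exponent $\frac{7}{6}$ by a parameter $a$: let $I(a) = \int_{0}^{1} \frac{- x^{\frac{5}{2}} + x^{a}}{4 \log{\left(x \right)}} \, dx$.

Since $\dfrac{\partial}{\partial a}\,x^{a} = x^{a} \ln x$, the $\ln x$ in the denominator cancels and
$$\frac{dI}{da} = \int_{0}^{1} \frac{1}{4} x^{a} \, dx = \frac{1}{4} \left[\frac{x^{a+1}}{a+1}\right]_0^1 = \frac{1}{4 \left(a + 1\right)}.$$

Integrating with respect to $a$ gives $I(a) = \frac{\log{\left(a + 1 \right)}}{4} - \frac{\log{\left(7 \right)}}{4} + \frac{\log{\left(2 \right)}}{4} + C$.

At $a = \frac{5}{2}$ the integrand is identically $0$, so $I(\frac{5}{2}) = 0$. The closed form gives $0$, hence $C = 0$.

Setting $a = \frac{7}{6}$:
$$I = - \frac{\log{\left(21 \right)}}{4} + \frac{\log{\left(13 \right)}}{4}.$$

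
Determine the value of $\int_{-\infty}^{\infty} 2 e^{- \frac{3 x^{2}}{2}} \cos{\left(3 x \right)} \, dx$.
$\frac{2 \sqrt{6} \sqrt{\pi}}{3 e^{\frac{3}{2}}}$

Treat the cosine frequency as a parameter and define $I(b) = \int_{-\infty}^{\infty} 2 e^{- \frac{3 x^{2}}{2}} \cos{\left(b x \right)} \, dx$.

Differentiating under the integral sign,
$$I'(b) = \int_{-\infty}^{\infty} - 2 x e^{- \frac{3 x^{2}}{2}} \sin{\left(b x \right)} \, dx.$$

Integrate $\int_{-\infty}^{\infty} x \sin(b x)\, e^{- \frac{3 x^{2}}{2}}\, dx$ by parts with $u = \sin(b x)$ and $dv = x\, e^{- \frac{3 x^{2}}{2}}\, dx$, giving $v = - \frac{e^{- \frac{3 x^{2}}{2}}}{3}$. The boundary term vanishes and
$$\int_{-\infty}^{\infty} x \sin(b x)\, e^{- \frac{3 x^{2}}{2}}\, dx = \frac{b}{3} \int_{-\infty}^{\infty} \cos(b x)\, e^{- \frac{3 x^{2}}{2}}\, dx,$$
so $I'(b) = - \frac{b}{3}\, I(b)$.

This is a separable first-order ODE; solving with the initial condition $I(0) = \int_{-\infty}^{\infty} 2 e^{- \frac{3 x^{2}}{2}}\,dx = \frac{2 \sqrt{6} \sqrt{\pi}}{3}$ gives
$$I(b) = \frac{2 \sqrt{6} \sqrt{\pi} e^{- \frac{b^{2}}{6}}}{3}.$$

Setting $b = 3$:
$$I = \frac{2 \sqrt{6} \sqrt{\pi}}{3 e^{\frac{3}{2}}}.$$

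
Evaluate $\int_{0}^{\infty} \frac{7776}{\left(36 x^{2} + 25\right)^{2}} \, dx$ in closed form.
$\frac{324 \pi}{125}$

Start from the standard arctangent integral
$$J(a) = \int_{0}^{\infty} \frac{6}{a^{2} + x^{2}} \, dx = \frac{3 \pi}{a}.$$

Differentiating under the integral sign with respect to $a$,
$$\frac{dJ}{da} = \int_{0}^{\infty} - \frac{12 a}{\left(a^{2} + x^{2}\right)^{2}} \, dx = - \frac{3 \pi}{a^{2}},$$
so $\int_{0}^{\infty} \frac{6}{\left(a^{2} + x^{2}\right)^{2}} \, dx = \frac{3 \pi}{2 a^{3}}$.

Setting $a = \frac{5}{6}$:
$$I = \frac{324 \pi}{125}.$$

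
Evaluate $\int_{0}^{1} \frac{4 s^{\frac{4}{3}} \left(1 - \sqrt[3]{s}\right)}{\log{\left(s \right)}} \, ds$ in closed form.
$- \log{\left(\frac{4096}{2401} \right)}$

Introduce a parameter $a$ in the exponent: let $I(a) = \int_{0}^{1} \frac{4 \left(s^{\frac{4}{3}} - s^{a}\right)}{\log{\left(s \right)}} \, ds$.

Since $\dfrac{\partial}{\partial a}\,s^{a} = s^{a} \ln s$, the $\ln s$ in the denominator cancels and
$$\frac{dI}{da} = \int_{0}^{1} -4 s^{a} \, ds = -4 \left[\frac{s^{a+1}}{a+1}\right]_0^1 = - \frac{4}{a + 1}.$$

Integrating with respect to $a$ gives $I(a) = - \log{\left(\frac{81 \left(a + 1\right)^{4}}{2401} \right)} + C$.

At $a = \frac{4}{3}$ the integrand is identically $0$, so $I(\frac{4}{3}) = 0$. The closed form gives $0$, hence $C = 0$.

Setting $a = \frac{5}{3}$:
$$I = - \log{\left(\frac{4096}{2401} \right)}.$$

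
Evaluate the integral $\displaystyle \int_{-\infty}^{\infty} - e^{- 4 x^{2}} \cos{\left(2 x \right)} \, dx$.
$- \frac{\sqrt{\pi}}{2 e^{\frac{1}{4}}}$

Define $I(b) = \int_{-\infty}^{\infty} - e^{- 4 x^{2}} \cos{\left(b x \right)} \, dx$.

Differentiating under the integral sign,
$$I'(b) = \int_{-\infty}^{\infty} x e^{- 4 x^{2}} \sin{\left(b x \right)} \, dx.$$

Integrate $\int_{-\infty}^{\infty} x \sin(b x)\, e^{- 4 x^{2}}\, dx$ by parts with $u = \sin(b x)$ and $dv = x\, e^{- 4 x^{2}}\, dx$, giving $v = - \frac{e^{- 4 x^{2}}}{8}$. The boundary term vanishes and
$$\int_{-\infty}^{\infty} x \sin(b x)\, e^{- 4 x^{2}}\, dx = \frac{b}{8} \int_{-\infty}^{\infty} \cos(b x)\, e^{- 4 x^{2}}\, dx,$$
so $I'(b) = - \frac{b}{8}\, I(b)$.

This is a separable first-order ODE; solving with the initial condition $I(0) = \int_{-\infty}^{\infty} - e^{- 4 x^{2}}\,dx = - \frac{\sqrt{\pi}}{2}$ gives
$$I(b) = - \frac{\sqrt{\pi} e^{- \frac{b^{2}}{16}}}{2}.$$

Setting $b = 2$:
$$I = - \frac{\sqrt{\pi}}{2 e^{\frac{1}{4}}}.$$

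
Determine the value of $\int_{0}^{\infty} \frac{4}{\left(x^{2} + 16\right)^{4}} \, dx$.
$\frac{5 \pi}{131072}$

Start from the standard arctangent integral
$$J(a) = \int_{0}^{\infty} \frac{4}{a^{2} + x^{2}} \, dx = \frac{2 \pi}{a}.$$

Differentiating under the integral sign with respect to $a$,
$$\frac{dJ}{da} = \int_{0}^{\infty} - \frac{8 a}{\left(a^{2} + x^{2}\right)^{2}} \, dx = - \frac{2 \pi}{a^{2}},$$
so $\int_{0}^{\infty} \frac{4}{\left(a^{2} + x^{2}\right)^{2}} \, dx = \frac{\pi}{a^{3}}$.

Repeating — each differentiation of $1/(x^2+a^2)^j$ produces $-2ja/(x^2+a^2)^{j+1}$ — and dividing through by $-2ja$ at each step yields, after $3$ differentiations in total,
$$\int_{0}^{\infty} \frac{4}{\left(a^{2} + x^{2}\right)^{4}} \, dx = \frac{5 \pi}{8 a^{7}}.$$

Setting $a = 4$:
$$I = \frac{5 \pi}{131072}.$$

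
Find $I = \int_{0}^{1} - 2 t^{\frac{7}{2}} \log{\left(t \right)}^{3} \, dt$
$\frac{64}{2187}$

Begin with the known integral
$$J(a) = \int_{0}^{1} - 2 t^{a} \, dt = - \frac{2}{a + 1}.$$

Differentiating under the integral sign brings down a factor of $\ln t$:
$$\frac{dJ}{da} = \int_{0}^{1} - 2 t^{a} \log{\left(t \right)} \, dt = \frac{2}{\left(a + 1\right)^{2}}.$$

Repeating $3$ times in total — each differentiation brings down another $\ln t$ — gives
$$\frac{d^{3}J}{da^{3}} = \int_{0}^{1} - 2 t^{a} \log{\left(t \right)}^{3} \, dt = \frac{12}{\left(a + 1\right)^{4}},$$
and the integrand here is exactly the target integrand, so $I = \frac{12}{\left(a + 1\right)^{4}}$.

Setting $a = \frac{7}{2}$:
$$I = \frac{64}{2187}.$$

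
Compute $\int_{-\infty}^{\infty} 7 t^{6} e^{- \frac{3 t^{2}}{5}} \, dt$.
$\frac{4375 \sqrt{15} \sqrt{\pi}}{216}$

Begin with the known integral
$$J(a) = \int_{-\infty}^{\infty} 7 e^{- a t^{2}} \, dt = \frac{7 \sqrt{\pi}}{\sqrt{a}}.$$

Differentiating under the integral sign brings down a factor of $(-t^2)$:
$$\frac{dJ}{da} = \int_{-\infty}^{\infty} - 7 t^{2} e^{- a t^{2}} \, dt = - \frac{7 \sqrt{\pi}}{2 a^{\frac{3}{2}}}.$$

Repeating $3$ times in total — each differentiation brings down another $(-t^2)$ — gives
$$\frac{d^{3}J}{da^{3}} = \int_{-\infty}^{\infty} - 7 t^{6} e^{- a t^{2}} \, dt = - \frac{105 \sqrt{\pi}}{8 a^{\frac{7}{2}}},$$
and the integrand here is $(-1)^{3}$ times the target integrand, so $I = (-1)^{3}\,\frac{d^{3}J}{da^{3}} = \frac{105 \sqrt{\pi}}{8 a^{\frac{7}{2}}}$.

Setting $a = \frac{3}{5}$:
$$I = \frac{4375 \sqrt{15} \sqrt{\pi}}{216}.$$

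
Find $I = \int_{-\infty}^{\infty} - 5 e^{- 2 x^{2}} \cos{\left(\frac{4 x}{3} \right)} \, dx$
$- \frac{5 \sqrt{2} \sqrt{\pi}}{2 e^{\frac{2}{9}}}$

Treat the cosine frequency as a parameter and define $I(b) = \int_{-\infty}^{\infty} - 5 e^{- 2 x^{2}} \cos{\left(b x \right)} \, dx$.

Differentiating under the integral sign,
$$I'(b) = \int_{-\infty}^{\infty} 5 x e^{- 2 x^{2}} \sin{\left(b x \right)} \, dx.$$

Integrate $\int_{-\infty}^{\infty} x \sin(b x)\, e^{- 2 x^{2}}\, dx$ by parts with $u = \sin(b x)$ and $dv = x\, e^{- 2 x^{2}}\, dx$, giving $v = - \frac{e^{- 2 x^{2}}}{4}$. The boundary term vanishes and
$$\int_{-\infty}^{\infty} x \sin(b x)\, e^{- 2 x^{2}}\, dx = \frac{b}{4} \int_{-\infty}^{\infty} \cos(b x)\, e^{- 2 x^{2}}\, dx,$$
so $I'(b) = - \frac{b}{4}\, I(b)$.

This is a separable first-order ODE; solving with the initial condition $I(0) = \int_{-\infty}^{\infty} - 5 e^{- 2 x^{2}}\,dx = - \frac{5 \sqrt{2} \sqrt{\pi}}{2}$ gives
$$I(b) = - \frac{5 \sqrt{2} \sqrt{\pi} e^{- \frac{b^{2}}{8}}}{2}.$$

Setting $b = \frac{4}{3}$:
$$I = - \frac{5 \sqrt{2} \sqrt{\pi}}{2 e^{\frac{2}{9}}}.$$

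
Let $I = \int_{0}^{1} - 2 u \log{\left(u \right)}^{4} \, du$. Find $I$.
$- \frac{3}{2}$

Consider the simpler parametrised integral
$$J(a) = \int_{0}^{1} - 2 u^{a} \, du = - \frac{2}{a + 1}.$$

Differentiating under the integral sign brings down a factor of $\ln u$:
$$\frac{dJ}{da} = \int_{0}^{1} - 2 u^{a} \log{\left(u \right)} \, du = \frac{2}{\left(a + 1\right)^{2}}.$$

Repeating $4$ times in total — each differentiation brings down another $\ln u$ — gives
$$\frac{d^{4}J}{da^{4}} = \int_{0}^{1} - 2 u^{a} \log{\left(u \right)}^{4} \, du = - \frac{48}{\left(a + 1\right)^{5}},$$
and the integrand here is exactly the target integrand, so $I = - \frac{48}{\left(a + 1\right)^{5}}$.

Setting $a = 1$:
$$I = - \frac{3}{2}.$$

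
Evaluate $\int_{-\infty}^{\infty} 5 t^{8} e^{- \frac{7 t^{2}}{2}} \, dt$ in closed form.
$\frac{75 \sqrt{14} \sqrt{\pi}}{2401}$

Consider the simpler parametrised integral
$$J(a) = \int_{-\infty}^{\infty} 5 e^{- a t^{2}} \, dt = \frac{5 \sqrt{\pi}}{\sqrt{a}}.$$

Differentiating under the integral sign brings down a factor of $(-t^2)$:
$$\frac{dJ}{da} = \int_{-\infty}^{\infty} - 5 t^{2} e^{- a t^{2}} \, dt = - \frac{5 \sqrt{\pi}}{2 a^{\frac{3}{2}}}.$$

Repeating $4$ times in total — each differentiation brings down another $(-t^2)$ — gives
$$\frac{d^{4}J}{da^{4}} = \int_{-\infty}^{\infty} 5 t^{8} e^{- a t^{2}} \, dt = \frac{525 \sqrt{\pi}}{16 a^{\frac{9}{2}}},$$
and the integrand here is exactly the target integrand, so $I = \frac{525 \sqrt{\pi}}{16 a^{\frac{9}{2}}}$.

Setting $a = \frac{7}{2}$:
$$I = \frac{75 \sqrt{14} \sqrt{\pi}}{2401}.$$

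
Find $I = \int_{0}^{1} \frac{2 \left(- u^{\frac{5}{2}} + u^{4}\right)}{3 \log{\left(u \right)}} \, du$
$\log{\left(\frac{10^{\frac{2}{3}} \sqrt[3]{7}}{7} \right)}$

Replace the exponent $\frac{5}{2}$ by a parameter $a$: let $I(a) = \int_{0}^{1} \frac{2 \left(u^{4} - u^{a}\right)}{3 \log{\left(u \right)}} \, du$.

Since $\dfrac{\partial}{\partial a}\,u^{a} = u^{a} \ln u$, the $\ln u$ in the denominator cancels and
$$\frac{dI}{da} = \int_{0}^{1} - \frac{2}{3} u^{a} \, du = - \frac{2}{3} \left[\frac{u^{a+1}}{a+1}\right]_0^1 = - \frac{2}{3 a + 3}.$$

Integrating with respect to $a$ gives $I(a) = - \frac{2 \log{\left(a + 1 \right)}}{3} + \frac{2 \log{\left(5 \right)}}{3} + C$.

At $a = 4$ the integrand is identically $0$, so $I(4) = 0$. The closed form gives $0$, hence $C = 0$.

Setting $a = \frac{5}{2}$:
$$I = \log{\left(\frac{10^{\frac{2}{3}} \sqrt[3]{7}}{7} \right)}.$$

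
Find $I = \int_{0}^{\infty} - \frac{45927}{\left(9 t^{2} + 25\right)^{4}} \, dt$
$- \frac{15309 \pi}{500000}$

Begin with the known result
$$J(a) = \int_{0}^{\infty} - \frac{7}{a^{2} + t^{2}} \, dt = - \frac{7 \pi}{2 a}.$$

Differentiating under the integral sign with respect to $a$,
$$\frac{dJ}{da} = \int_{0}^{\infty} \frac{14 a}{\left(a^{2} + t^{2}\right)^{2}} \, dt = \frac{7 \pi}{2 a^{2}},$$
so $\int_{0}^{\infty} - \frac{7}{\left(a^{2} + t^{2}\right)^{2}} \, dt = - \frac{7 \pi}{4 a^{3}}$.

Repeating — each differentiation of $1/(t^2+a^2)^j$ produces $-2ja/(t^2+a^2)^{j+1}$ — and dividing through by $-2ja$ at each step yields, after $3$ differentiations in total,
$$\int_{0}^{\infty} - \frac{7}{\left(a^{2} + t^{2}\right)^{4}} \, dt = - \frac{35 \pi}{32 a^{7}}.$$

Setting $a = \frac{5}{3}$:
$$I = - \frac{15309 \pi}{500000}.$$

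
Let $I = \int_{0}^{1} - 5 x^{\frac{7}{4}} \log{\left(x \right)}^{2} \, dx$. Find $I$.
$- \frac{640}{1331}$

Consider the simpler parametrised integral
$$J(a) = \int_{0}^{1} - 5 x^{a} \, dx = - \frac{5}{a + 1}.$$

Differentiating under the integral sign brings down a factor of $\ln x$:
$$\frac{dJ}{da} = \int_{0}^{1} - 5 x^{a} \log{\left(x \right)} \, dx = \frac{5}{\left(a + 1\right)^{2}}.$$

Repeating twice in total — each differentiation brings down another $\ln x$ — gives
$$\frac{d^{2}J}{da^{2}} = \int_{0}^{1} - 5 x^{a} \log{\left(x \right)}^{2} \, dx = - \frac{10}{\left(a + 1\right)^{3}},$$
and the integrand here is exactly the target integrand, so $I = - \frac{10}{\left(a + 1\right)^{3}}$.

Setting $a = \frac{7}{4}$:
$$I = - \frac{640}{1331}.$$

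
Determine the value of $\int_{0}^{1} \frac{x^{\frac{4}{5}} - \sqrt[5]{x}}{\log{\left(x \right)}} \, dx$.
$\log{\left(\frac{3}{2} \right)}$

Introduce a parameter $a$ in the exponent: let $I(a) = \int_{0}^{1} \frac{- \sqrt[5]{x} + x^{a}}{\log{\left(x \right)}} \, dx$.

Since $\dfrac{\partial}{\partial a}\,x^{a} = x^{a} \ln x$, the $\ln x$ in the denominator cancels and
$$\frac{dI}{da} = \int_{0}^{1} x^{a} \, dx = \left[\frac{x^{a+1}}{a+1}\right]_0^1 = \frac{1}{a + 1}.$$

Integrating with respect to $a$ gives $I(a) = \log{\left(\frac{5 a}{6} + \frac{5}{6} \right)} + C$.

At $a = \frac{1}{5}$ the integrand is identically $0$, so $I(\frac{1}{5}) = 0$. The closed form gives $0$, hence $C = 0$.

Setting $a = \frac{4}{5}$:
$$I = \log{\left(\frac{3}{2} \right)}.$$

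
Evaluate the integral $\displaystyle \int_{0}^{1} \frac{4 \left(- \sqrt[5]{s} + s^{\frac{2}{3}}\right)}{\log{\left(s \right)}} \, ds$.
$- \log{\left(\frac{104976}{390625} \right)}$

Replace the exponent $\frac{1}{5}$ by a parameter $a$: let $I(a) = \int_{0}^{1} \frac{4 \left(s^{\frac{2}{3}} - s^{a}\right)}{\log{\left(s \right)}} \, ds$.

Since $\dfrac{\partial}{\partial a}\,s^{a} = s^{a} \ln s$, the $\ln s$ in the denominator cancels and
$$\frac{dI}{da} = \int_{0}^{1} -4 s^{a} \, ds = -4 \left[\frac{s^{a+1}}{a+1}\right]_0^1 = - \frac{4}{a + 1}.$$

Integrating with respect to $a$ gives $I(a) = - \log{\left(\frac{81 \left(a + 1\right)^{4}}{625} \right)} + C$.

At $a = \frac{2}{3}$ the integrand is identically $0$, so $I(\frac{2}{3}) = 0$. The closed form gives $0$, hence $C = 0$.

Setting $a = \frac{1}{5}$:
$$I = - \log{\left(\frac{104976}{390625} \right)}.$$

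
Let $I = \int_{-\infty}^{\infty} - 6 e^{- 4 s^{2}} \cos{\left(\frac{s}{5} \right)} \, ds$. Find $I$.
$- \frac{3 \sqrt{\pi}}{e^{\frac{1}{400}}}$

Let $b$ denote the cosine frequency and define $I(b) = \int_{-\infty}^{\infty} - 6 e^{- 4 s^{2}} \cos{\left(b s \right)} \, ds$.

Differentiating under the integral sign,
$$I'(b) = \int_{-\infty}^{\infty} 6 s e^{- 4 s^{2}} \sin{\left(b s \right)} \, ds.$$

Integrate $\int_{-\infty}^{\infty} s \sin(b s)\, e^{- 4 s^{2}}\, ds$ by parts with $u = \sin(b s)$ and $dv = s\, e^{- 4 s^{2}}\, ds$, giving $v = - \frac{e^{- 4 s^{2}}}{8}$. The boundary term vanishes and
$$\int_{-\infty}^{\infty} s \sin(b s)\, e^{- 4 s^{2}}\, ds = \frac{b}{8} \int_{-\infty}^{\infty} \cos(b s)\, e^{- 4 s^{2}}\, ds,$$
so $I'(b) = - \frac{b}{8}\, I(b)$.

This is a separable first-order ODE; solving with the initial condition $I(0) = \int_{-\infty}^{\infty} - 6 e^{- 4 s^{2}}\,ds = - 3 \sqrt{\pi}$ gives
$$I(b) = - 3 \sqrt{\pi} e^{- \frac{b^{2}}{16}}.$$

Setting $b = \frac{1}{5}$:
$$I = - \frac{3 \sqrt{\pi}}{e^{\frac{1}{400}}}.$$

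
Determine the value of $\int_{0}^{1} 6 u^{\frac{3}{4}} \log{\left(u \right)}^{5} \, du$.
$- \frac{2949120}{117649}$

Begin with the known integral
$$J(a) = \int_{0}^{1} 6 u^{a} \, du = \frac{6}{a + 1}.$$

Differentiating under the integral sign brings down a factor of $\ln u$:
$$\frac{dJ}{da} = \int_{0}^{1} 6 u^{a} \log{\left(u \right)} \, du = - \frac{6}{\left(a + 1\right)^{2}}.$$

Repeating $5$ times in total — each differentiation brings down another $\ln u$ — gives
$$\frac{d^{5}J}{da^{5}} = \int_{0}^{1} 6 u^{a} \log{\left(u \right)}^{5} \, du = - \frac{720}{\left(a + 1\right)^{6}},$$
and the integrand here is exactly the target integrand, so $I = - \frac{720}{\left(a + 1\right)^{6}}$.

Setting $a = \frac{3}{4}$:
$$I = - \frac{2949120}{117649}.$$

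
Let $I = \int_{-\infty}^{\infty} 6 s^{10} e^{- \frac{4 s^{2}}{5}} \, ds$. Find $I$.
$\frac{8859375 \sqrt{5} \sqrt{\pi}}{32768}$

Start from the elementary integral
$$J(a) = \int_{-\infty}^{\infty} 6 e^{- a s^{2}} \, ds = \frac{6 \sqrt{\pi}}{\sqrt{a}}.$$

Differentiating under the integral sign brings down a factor of $(-s^2)$:
$$\frac{dJ}{da} = \int_{-\infty}^{\infty} - 6 s^{2} e^{- a s^{2}} \, ds = - \frac{3 \sqrt{\pi}}{a^{\frac{3}{2}}}.$$

Repeating $5$ times in total — each differentiation brings down another $(-s^2)$ — gives
$$\frac{d^{5}J}{da^{5}} = \int_{-\infty}^{\infty} - 6 s^{10} e^{- a s^{2}} \, ds = - \frac{2835 \sqrt{\pi}}{16 a^{\frac{11}{2}}},$$
and the integrand here is $(-1)^{5}$ times the target integrand, so $I = (-1)^{5}\,\frac{d^{5}J}{da^{5}} = \frac{2835 \sqrt{\pi}}{16 a^{\frac{11}{2}}}$.

Setting $a = \frac{4}{5}$:
$$I = \frac{8859375 \sqrt{5} \sqrt{\pi}}{32768}.$$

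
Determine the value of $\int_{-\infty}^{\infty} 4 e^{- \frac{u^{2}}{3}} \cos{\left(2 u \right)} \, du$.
$\frac{4 \sqrt{3} \sqrt{\pi}}{e^{3}}$

Define $I(b) = \int_{-\infty}^{\infty} 4 e^{- \frac{u^{2}}{3}} \cos{\left(b u \right)} \, du$.

Differentiating under the integral sign,
$$I'(b) = \int_{-\infty}^{\infty} - 4 u e^{- \frac{u^{2}}{3}} \sin{\left(b u \right)} \, du.$$

Integrate $\int_{-\infty}^{\infty} u \sin(b u)\, e^{- \frac{u^{2}}{3}}\, du$ by parts with $w = \sin(b u)$ and $dv = u\, e^{- \frac{u^{2}}{3}}\, du$, giving $v = - \frac{3 e^{- \frac{u^{2}}{3}}}{2}$. The boundary term vanishes and
$$\int_{-\infty}^{\infty} u \sin(b u)\, e^{- \frac{u^{2}}{3}}\, du = \frac{3 b}{2} \int_{-\infty}^{\infty} \cos(b u)\, e^{- \frac{u^{2}}{3}}\, du,$$
so $I'(b) = - \frac{3 b}{2}\, I(b)$.

This is a separable first-order ODE; solving with the initial condition $I(0) = \int_{-\infty}^{\infty} 4 e^{- \frac{u^{2}}{3}}\,du = 4 \sqrt{3} \sqrt{\pi}$ gives
$$I(b) = 4 \sqrt{3} \sqrt{\pi} e^{- \frac{3 b^{2}}{4}}.$$

Setting $b = 2$:
$$I = \frac{4 \sqrt{3} \sqrt{\pi}}{e^{3}}.$$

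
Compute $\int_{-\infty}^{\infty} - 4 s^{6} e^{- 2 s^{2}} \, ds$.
$- \frac{15 \sqrt{2} \sqrt{\pi}}{32}$

Begin with the known integral
$$J(a) = \int_{-\infty}^{\infty} - 4 e^{- a s^{2}} \, ds = - \frac{4 \sqrt{\pi}}{\sqrt{a}}.$$

Differentiating under the integral sign brings down a factor of $(-s^2)$:
$$\frac{dJ}{da} = \int_{-\infty}^{\infty} 4 s^{2} e^{- a s^{2}} \, ds = \frac{2 \sqrt{\pi}}{a^{\frac{3}{2}}}.$$

Repeating $3$ times in total — each differentiation brings down another $(-s^2)$ — gives
$$\frac{d^{3}J}{da^{3}} = \int_{-\infty}^{\infty} 4 s^{6} e^{- a s^{2}} \, ds = \frac{15 \sqrt{\pi}}{2 a^{\frac{7}{2}}},$$
and the integrand here is $(-1)^{3}$ times the target integrand, so $I = (-1)^{3}\,\frac{d^{3}J}{da^{3}} = - \frac{15 \sqrt{\pi}}{2 a^{\frac{7}{2}}}$.

Setting $a = 2$:
$$I = - \frac{15 \sqrt{2} \sqrt{\pi}}{32}.$$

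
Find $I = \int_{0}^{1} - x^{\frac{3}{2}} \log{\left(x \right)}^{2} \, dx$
$- \frac{16}{125}$

Consider the simpler parametrised integral
$$J(a) = \int_{0}^{1} - x^{a} \, dx = - \frac{1}{a + 1}.$$

Differentiating under the integral sign brings down a factor of $\ln x$:
$$\frac{dJ}{da} = \int_{0}^{1} - x^{a} \log{\left(x \right)} \, dx = \frac{1}{\left(a + 1\right)^{2}}.$$

Repeating twice in total — each differentiation brings down another $\ln x$ — gives
$$\frac{d^{2}J}{da^{2}} = \int_{0}^{1} - x^{a} \log{\left(x \right)}^{2} \, dx = - \frac{2}{\left(a + 1\right)^{3}},$$
and the integrand here is exactly the target integrand, so $I = - \frac{2}{\left(a + 1\right)^{3}}$.

Setting $a = \frac{3}{2}$:
$$I = - \frac{16}{125}.$$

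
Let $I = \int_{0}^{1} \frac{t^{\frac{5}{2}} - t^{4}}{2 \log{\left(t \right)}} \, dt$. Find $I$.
$\log{\left(\frac{\sqrt{70}}{10} \right)}$

Consider the one-parameter family: let $I(a) = \int_{0}^{1} \frac{- t^{4} + t^{a}}{2 \log{\left(t \right)}} \, dt$.

Since $\dfrac{\partial}{\partial a}\,t^{a} = t^{a} \ln t$, the $\ln t$ in the denominator cancels and
$$\frac{dI}{da} = \int_{0}^{1} \frac{1}{2} t^{a} \, dt = \frac{1}{2} \left[\frac{t^{a+1}}{a+1}\right]_0^1 = \frac{1}{2 \left(a + 1\right)}.$$

Integrating with respect to $a$ gives $I(a) = \frac{\log{\left(a + 1 \right)}}{2} - \frac{\log{\left(5 \right)}}{2} + C$.

At $a = 4$ the integrand is identically $0$, so $I(4) = 0$. The closed form gives $0$, hence $C = 0$.

Setting $a = \frac{5}{2}$:
$$I = \log{\left(\frac{\sqrt{70}}{10} \right)}.$$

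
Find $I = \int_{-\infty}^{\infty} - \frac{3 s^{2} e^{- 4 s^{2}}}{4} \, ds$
$- \frac{3 \sqrt{\pi}}{64}$

Consider the simpler parametrised integral
$$J(a) = \int_{-\infty}^{\infty} - \frac{3 e^{- a s^{2}}}{4} \, ds = - \frac{3 \sqrt{\pi}}{4 \sqrt{a}}.$$

Differentiating under the integral sign brings down a factor of $(-s^2)$:
$$\frac{dJ}{da} = \int_{-\infty}^{\infty} \frac{3 s^{2} e^{- a s^{2}}}{4} \, ds = \frac{3 \sqrt{\pi}}{8 a^{\frac{3}{2}}}.$$

The integral on the left is $-I$, so $I = - \frac{3 \sqrt{\pi}}{8 a^{\frac{3}{2}}}$.

Setting $a = 4$:
$$I = - \frac{3 \sqrt{\pi}}{64}.$$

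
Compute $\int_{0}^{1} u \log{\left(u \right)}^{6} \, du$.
$\frac{45}{8}$

Start from the elementary integral
$$J(a) = \int_{0}^{1} u^{a} \, du = \frac{1}{a + 1}.$$

Differentiating under the integral sign brings down a factor of $\ln u$:
$$\frac{dJ}{da} = \int_{0}^{1} u^{a} \log{\left(u \right)} \, du = - \frac{1}{\left(a + 1\right)^{2}}.$$

Repeating $6$ times in total — each differentiation brings down another $\ln u$ — gives
$$\frac{d^{6}J}{da^{6}} = \int_{0}^{1} u^{a} \log{\left(u \right)}^{6} \, du = \frac{720}{\left(a + 1\right)^{7}},$$
and the integrand here is exactly the target integrand, so $I = \frac{720}{\left(a + 1\right)^{7}}$.

Setting $a = 1$:
$$I = \frac{45}{8}.$$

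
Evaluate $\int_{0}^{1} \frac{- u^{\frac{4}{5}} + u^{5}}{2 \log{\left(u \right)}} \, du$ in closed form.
$\log{\left(\frac{\sqrt{30}}{3} \right)}$

Consider the one-parameter family: let $I(a) = \int_{0}^{1} \frac{u^{5} - u^{a}}{2 \log{\left(u \right)}} \, du$.

Since $\dfrac{\partial}{\partial a}\,u^{a} = u^{a} \ln u$, the $\ln u$ in the denominator cancels and
$$\frac{dI}{da} = \int_{0}^{1} - \frac{1}{2} u^{a} \, du = - \frac{1}{2} \left[\frac{u^{a+1}}{a+1}\right]_0^1 = - \frac{1}{2 a + 2}.$$

Integrating with respect to $a$ gives $I(a) = - \frac{\log{\left(a + 1 \right)}}{2} + \frac{\log{\left(6 \right)}}{2} + C$.

At $a = 5$ the integrand is identically $0$, so $I(5) = 0$. The closed form gives $0$, hence $C = 0$.

Setting $a = \frac{4}{5}$:
$$I = \log{\left(\frac{\sqrt{30}}{3} \right)}.$$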